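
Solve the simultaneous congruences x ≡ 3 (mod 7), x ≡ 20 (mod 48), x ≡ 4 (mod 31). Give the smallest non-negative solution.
The moduli 7, 48, 31 are pairwise coprime, so by the CRT there is a unique solution mod 7·48·31 = 10416.
Solve by successive substitution. Start with x ≡ 3 (mod 7).
  Combine with x ≡ 20 (mod 48): write x = 3 + 7·t and require 3 + 7·t ≡ 20 (mod 48), i.e. 7·t ≡ 20 − 3 ≡ 17 (mod 48). Since 7^(−1) ≡ 7 (mod 48), t ≡ 7·17 ≡ 23 (mod 48). So x ≡ 3 + 7·23 = 164 (mod 336).
  Combine with x ≡ 4 (mod 31): write x = 164 + 336·t and require 164 + 336·t ≡ 4 (mod 31), i.e. 336·t ≡ 4 − 164 ≡ 26 (mod 31). Since 336^(−1) ≡ 6 (mod 31) (336 ≡ 26 (mod 31)), t ≡ 6·26 ≡ 1 (mod 31). So x ≡ 164 + 336·1 = 500 (mod 10416).
Unique solution in [0, 10416): x = 500.

Final answer: x ≡ 500 (mod 10416); the representative in [0, 10416) is 500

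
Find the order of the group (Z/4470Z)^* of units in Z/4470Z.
(Z/4470Z)^* consists of the classes a with gcd(a, 4470) = 1, so its order is φ(4470). φ is multiplicative, with φ(p^e) = p^e − p^(e−1). Factorise 4470 = 2 · 3 · 5 · 149. Then
  φ(4470) = (2 − 1) · (3 − 1) · (5 − 1) · (149 − 1) = 1 · 2 · 4 · 148 = 1184.
Thus |(Z/4470Z)^*| = 1184.

Final answer: |(Z/4470Z)^*| = 1184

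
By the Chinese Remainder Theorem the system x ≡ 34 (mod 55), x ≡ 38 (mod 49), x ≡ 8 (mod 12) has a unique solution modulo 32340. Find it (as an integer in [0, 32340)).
The moduli 55, 49, 12 are pairwise coprime, so by the CRT there is a unique solution mod 55·49·12 = 32340.
Solve by successive substitution. Start with x ≡ 34 (mod 55).
  Combine with x ≡ 38 (mod 49): write x = 34 + 55·t and require 34 + 55·t ≡ 38 (mod 49), i.e. 55·t ≡ 38 − 34 ≡ 4 (mod 49). Since 55^(−1) ≡ 41 (mod 49) (55 ≡ 6 (mod 49)), t ≡ 41·4 ≡ 17 (mod 49). So x ≡ 34 + 55·17 = 969 (mod 2695).
  Combine with x ≡ 8 (mod 12): write x = 969 + 2695·t and require 969 + 2695·t ≡ 8 (mod 12), i.e. 2695·t ≡ 8 − 969 ≡ 11 (mod 12). Since 2695^(−1) ≡ 7 (mod 12) (2695 ≡ 7 (mod 12)), t ≡ 7·11 ≡ 5 (mod 12). So x ≡ 969 + 2695·5 = 14444 (mod 32340).
Unique solution in [0, 32340): x = 14444.

Final answer: x ≡ 14444 (mod 32340); the representative in [0, 32340) is 14444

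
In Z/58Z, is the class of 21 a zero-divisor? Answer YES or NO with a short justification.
gcd(21, 58) = 1, so 21 is a unit in Z/58Z (it has a multiplicative inverse). A unit cannot be a zero-divisor: if 21·b ≡ 0 then multiplying both sides by 21^(−1) gives b ≡ 0. So 21 is not a zero-divisor.

Final answer: NO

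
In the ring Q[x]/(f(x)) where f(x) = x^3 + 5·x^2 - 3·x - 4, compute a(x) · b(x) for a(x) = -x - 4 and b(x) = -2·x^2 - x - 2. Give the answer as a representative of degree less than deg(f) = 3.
First multiply in Q[x] without reducing: a · b = 2·x^3 + 9·x^2 + 6·x + 8. Now divide by f(x) = x^3 + 5·x^2 - 3·x - 4, eliminating the leading term at each step:
  leading term 2·x^3: subtract (2)·f(x) = 2·x^3 + 10·x^2 - 6·x - 8, leaving -x^2 + 12·x + 16
The degree is now < 3, so this is the remainder. Hence a · b ≡ -x^2 + 12·x + 16 in Q[x]/(f).

Final answer: a · b ≡ -x^2 + 12·x + 16 (mod f(x))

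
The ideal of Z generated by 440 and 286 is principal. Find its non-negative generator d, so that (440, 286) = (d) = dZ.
In the PID Z, (a, b) is generated by gcd(a, b). Compute gcd(440, 286) with the extended Euclidean algorithm, tracking rows (r, s, t) with s·440 + t·286 = r:
  row A: (440, 1, 0)   [1·440 + 0·286 = 440]
  row B: (286, 0, 1)   [0·440 + 1·286 = 286]
  440 = 1·286 + 154   → row C = row A − 1·row B = (154, 1, −1)   [check: 1·440 − 1·286 = 154]
  286 = 1·154 + 132   → row D = row B − 1·row C = (132, −1, 2)   [check: −1·440 + 2·286 = 132]
  154 = 1·132 + 22   → row E = row C − 1·row D = (22, 2, −3)   [check: 2·440 − 3·286 = 22]
  132 = 6·22 + 0   → remainder 0, stop. gcd = 22 (last nonzero row E).
So gcd(440, 286) = 22, with Bézout identity 2·440 − 3·286 = 22. Containment (⊇): the Bézout identity exhibits 22 as an element of (440, 286), giving (22) ⊆ (440, 286). Containment (⊆): since 22 | 440 and 22 | 286 (440 = 22·20, 286 = 22·13), every Z-linear combination of 440 and 286 is divisible by 22, so (440, 286) ⊆ (22). Therefore (440, 286) = (22), d = 22.

Final answer: (440, 286) = (22); d = 22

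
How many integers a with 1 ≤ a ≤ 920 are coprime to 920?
352

The number of a ∈ {1, ..., 920} with gcd(a, 920) = 1 is by definition Euler's totient φ(920). φ is multiplicative, with φ(p^e) = p^e − p^(e−1). Factorise 920 = 2^3 · 5 · 23. Then
  φ(920) = (2^3 − 2^2) · (5 − 1) · (23 − 1) = 4 · 4 · 22 = 352.
So there are 352 such integers.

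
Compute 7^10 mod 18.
7

Use repeated squaring. Binary(10) = 1010. Walk through the bits of the exponent 10 left-to-right: at each bit after the leading one, square the running value, then multiply by 7 if the bit is 1 (always reducing mod 18):
  bit 1 = 1 (leading): start with 7.
  bit 2 = 0: square 7^2 = 49 ≡ 13 (mod 18).
  bit 3 = 1: square 13^2 = 169 ≡ 7; bit is 1, so multiply 7·7 = 49 ≡ 13 (mod 18).
  bit 4 = 0: square 13^2 = 169 ≡ 7 (mod 18).
Final value: 7^10 ≡ 7 (mod 18).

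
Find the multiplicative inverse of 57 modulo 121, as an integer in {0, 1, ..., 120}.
Apply the extended Euclidean algorithm to (121, 57), tracking rows (r, s, t) with s·121 + t·57 = r. Each division r_prev = q·r_cur + r_new produces the new row as (previous row) − q·(current row):
  row A: (121, 1, 0)   [1·121 + 0·57 = 121]
  row B: (57, 0, 1)   [0·121 + 1·57 = 57]
  121 = 2·57 + 7   → row C = row A − 2·row B = (7, 1, −2)   [check: 1·121 − 2·57 = 7]
  57 = 8·7 + 1   → row D = row B − 8·row C = (1, −8, 17)   [check: −8·121 + 17·57 = 1]
  7 = 7·1 + 0   → remainder 0, stop. gcd = 1 (last nonzero row D).
The gcd is 1, so 57 is invertible mod 121. The last nonzero row gives −8·121 + 17·57 = 1, so t = 17. So 57^(−1) ≡ 17 (mod 121). Verify: 57 · 17 = 969 ≡ 1 (mod 121). ✓

Final answer: 57^(−1) ≡ 17 (mod 121)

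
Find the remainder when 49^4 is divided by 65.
16

Use repeated squaring. Binary(4) = 100. Walk through the bits of the exponent 4 left-to-right: at each bit after the leading one, square the running value, then multiply by 49 if the bit is 1 (always reducing mod 65):
  bit 1 = 1 (leading): start with 49.
  bit 2 = 0: square 49^2 = 2401 ≡ 61 (mod 65).
  bit 3 = 0: square 61^2 = 3721 ≡ 16 (mod 65).
Final value: 49^4 ≡ 16 (mod 65).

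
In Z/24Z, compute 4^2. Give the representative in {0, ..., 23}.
Use repeated squaring. Binary(2) = 10. Walk through the bits of the exponent 2 left-to-right: at each bit after the leading one, square the running value, then multiply by 4 if the bit is 1 (always reducing mod 24):
  bit 1 = 1 (leading): start with 4.
  bit 2 = 0: square 4^2 = 16 (mod 24).
Final value: 4^2 ≡ 16 (mod 24).

Final answer: 16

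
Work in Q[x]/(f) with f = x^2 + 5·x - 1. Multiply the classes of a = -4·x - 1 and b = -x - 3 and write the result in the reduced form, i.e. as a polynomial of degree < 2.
a · b ≡ 7 - 7·x (mod f(x))

First multiply in Q[x] without reducing: a · b = 4·x^2 + 13·x + 3. Now divide by f(x) = x^2 + 5·x - 1, eliminating the leading term at each step:
  leading term 4·x^2: subtract (4)·f(x) = 4·x^2 + 20·x - 4, leaving 7 - 7·x
The degree is now < 2, so this is the remainder. Hence a · b ≡ 7 - 7·x in Q[x]/(f).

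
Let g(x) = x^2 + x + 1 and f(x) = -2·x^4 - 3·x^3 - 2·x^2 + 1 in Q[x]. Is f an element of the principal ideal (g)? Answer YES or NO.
YES

In Q[x] the ideal (g) consists of all multiples of g, so f ∈ (g) iff g | f, i.e. iff the remainder of f on division by g is 0. Divide f by g (g is monic, so eliminate the leading term of the running remainder at each step):
  leading term -2·x^4: subtract (-2·x^2)·g(x) = -2·x^4 - 2·x^3 - 2·x^2, leaving 1 - x^3
  leading term -x^3: subtract (-x)·g(x) = -x^3 - x^2 - x, leaving x^2 + x + 1
  leading term x^2: subtract (1)·g(x) = x^2 + x + 1, leaving 0
The remainder is 0, so f(x) = g(x) · h(x) with h(x) = -2·x^2 - x + 1. Hence g | f, i.e. f ∈ (g).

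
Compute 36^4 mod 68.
16

Use repeated squaring. Binary(4) = 100. Walk through the bits of the exponent 4 left-to-right: at each bit after the leading one, square the running value, then multiply by 36 if the bit is 1 (always reducing mod 68):
  bit 1 = 1 (leading): start with 36.
  bit 2 = 0: square 36^2 = 1296 ≡ 4 (mod 68).
  bit 3 = 0: square 4^2 = 16 (mod 68).
Final value: 36^4 ≡ 16 (mod 68).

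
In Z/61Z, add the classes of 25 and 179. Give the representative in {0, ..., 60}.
Reduce the summands first: 179 ≡ 57 (mod 61), so 25 + 179 ≡ 25 + 57 (mod 61). 25 + 57 = 82; 82 = 1·61 + 21, so (25 + 179) mod 61 = 21.

Final answer: 21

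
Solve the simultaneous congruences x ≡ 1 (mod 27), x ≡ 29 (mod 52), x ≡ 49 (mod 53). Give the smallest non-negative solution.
The moduli 27, 52, 53 are pairwise coprime, so by the CRT there is a unique solution mod 27·52·53 = 74412.
Solve by successive substitution. Start with x ≡ 1 (mod 27).
  Combine with x ≡ 29 (mod 52): write x = 1 + 27·t and require 1 + 27·t ≡ 29 (mod 52), i.e. 27·t ≡ 29 − 1 ≡ 28 (mod 52). Since 27^(−1) ≡ 27 (mod 52), t ≡ 27·28 ≡ 28 (mod 52). So x ≡ 1 + 27·28 = 757 (mod 1404).
  Combine with x ≡ 49 (mod 53): write x = 757 + 1404·t and require 757 + 1404·t ≡ 49 (mod 53), i.e. 1404·t ≡ 49 − 757 ≡ 34 (mod 53). Since 1404^(−1) ≡ 51 (mod 53) (1404 ≡ 26 (mod 53)), t ≡ 51·34 ≡ 38 (mod 53). So x ≡ 757 + 1404·38 = 54109 (mod 74412).
Unique solution in [0, 74412): x = 54109.

Final answer: x ≡ 54109 (mod 74412); the representative in [0, 74412) is 54109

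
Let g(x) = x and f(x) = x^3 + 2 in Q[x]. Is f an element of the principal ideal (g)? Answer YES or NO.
In Q[x] the ideal (g) consists of all multiples of g, so f ∈ (g) iff g | f, i.e. iff the remainder of f on division by g is 0. Divide f by g (g is monic, so eliminate the leading term of the running remainder at each step):
  leading term x^3: subtract (x^2)·g(x) = x^3, leaving 2
The remainder r(x) = 2 ≠ 0 (and deg r < deg g), so g ∤ f, i.e. f ∉ (g).

Final answer: NO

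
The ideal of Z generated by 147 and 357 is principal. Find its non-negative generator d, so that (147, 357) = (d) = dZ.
(147, 357) = (21); d = 21

In the PID Z, (a, b) is generated by gcd(a, b). Compute gcd(357, 147) with the extended Euclidean algorithm, tracking rows (r, s, t) with s·357 + t·147 = r:
  row A: (357, 1, 0)   [1·357 + 0·147 = 357]
  row B: (147, 0, 1)   [0·357 + 1·147 = 147]
  357 = 2·147 + 63   → row C = row A − 2·row B = (63, 1, −2)   [check: 1·357 − 2·147 = 63]
  147 = 2·63 + 21   → row D = row B − 2·row C = (21, −2, 5)   [check: −2·357 + 5·147 = 21]
  63 = 3·21 + 0   → remainder 0, stop. gcd = 21 (last nonzero row D).
So gcd(147, 357) = 21, with Bézout identity −2·357 + 5·147 = 21. Containment (⊇): the Bézout identity exhibits 21 as an element of (147, 357), giving (21) ⊆ (147, 357). Containment (⊆): since 21 | 147 and 21 | 357 (147 = 21·7, 357 = 21·17), every Z-linear combination of 147 and 357 is divisible by 21, so (147, 357) ⊆ (21). Therefore (147, 357) = (21), d = 21.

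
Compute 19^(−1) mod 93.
19^(−1) ≡ 49 (mod 93)

Apply the extended Euclidean algorithm to (93, 19), tracking rows (r, s, t) with s·93 + t·19 = r. Each division r_prev = q·r_cur + r_new produces the new row as (previous row) − q·(current row):
  row A: (93, 1, 0)   [1·93 + 0·19 = 93]
  row B: (19, 0, 1)   [0·93 + 1·19 = 19]
  93 = 4·19 + 17   → row C = row A − 4·row B = (17, 1, −4)   [check: 1·93 − 4·19 = 17]
  19 = 1·17 + 2   → row D = row B − 1·row C = (2, −1, 5)   [check: −1·93 + 5·19 = 2]
  17 = 8·2 + 1   → row E = row C − 8·row D = (1, 9, −44)   [check: 9·93 − 44·19 = 1]
  2 = 2·1 + 0   → remainder 0, stop. gcd = 1 (last nonzero row E).
The gcd is 1, so 19 is invertible mod 93. The last nonzero row gives 9·93 − 44·19 = 1, so t = −44. So 19^(−1) ≡ −44 ≡ 49 (mod 93). Verify: 19 · 49 = 931 ≡ 1 (mod 93). ✓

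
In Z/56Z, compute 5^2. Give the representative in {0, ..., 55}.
25

Use repeated squaring. Binary(2) = 10. Walk through the bits of the exponent 2 left-to-right: at each bit after the leading one, square the running value, then multiply by 5 if the bit is 1 (always reducing mod 56):
  bit 1 = 1 (leading): start with 5.
  bit 2 = 0: square 5^2 = 25 (mod 56).
Final value: 5^2 ≡ 25 (mod 56).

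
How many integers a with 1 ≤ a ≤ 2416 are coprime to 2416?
1200

The number of a ∈ {1, ..., 2416} with gcd(a, 2416) = 1 is by definition Euler's totient φ(2416). φ is multiplicative, with φ(p^e) = p^e − p^(e−1). Factorise 2416 = 2^4 · 151. Then
  φ(2416) = (2^4 − 2^3) · (151 − 1) = 8 · 150 = 1200.
So there are 1200 such integers.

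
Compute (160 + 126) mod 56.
6

Reduce the summands first: 160 ≡ 48, 126 ≡ 14 (mod 56), so 160 + 126 ≡ 48 + 14 (mod 56). 48 + 14 = 62; 62 = 1·56 + 6, so (160 + 126) mod 56 = 6.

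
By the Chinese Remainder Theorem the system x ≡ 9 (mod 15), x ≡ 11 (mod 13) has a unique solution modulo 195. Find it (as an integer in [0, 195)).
x ≡ 24 (mod 195); the representative in [0, 195) is 24

The moduli 15, 13 are pairwise coprime, so by the CRT there is a unique solution mod 15·13 = 195.
Solve by successive substitution. Start with x ≡ 9 (mod 15).
  Combine with x ≡ 11 (mod 13): write x = 9 + 15·t and require 9 + 15·t ≡ 11 (mod 13), i.e. 15·t ≡ 11 − 9 ≡ 2 (mod 13). Since 15^(−1) ≡ 7 (mod 13) (15 ≡ 2 (mod 13)), t ≡ 7·2 ≡ 1 (mod 13). So x ≡ 9 + 15·1 = 24 (mod 195).
Unique solution in [0, 195): x = 24.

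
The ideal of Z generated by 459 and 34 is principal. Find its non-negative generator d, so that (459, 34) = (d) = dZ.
In the PID Z, (a, b) is generated by gcd(a, b). Compute gcd(459, 34) with the extended Euclidean algorithm, tracking rows (r, s, t) with s·459 + t·34 = r:
  row A: (459, 1, 0)   [1·459 + 0·34 = 459]
  row B: (34, 0, 1)   [0·459 + 1·34 = 34]
  459 = 13·34 + 17   → row C = row A − 13·row B = (17, 1, −13)   [check: 1·459 − 13·34 = 17]
  34 = 2·17 + 0   → remainder 0, stop. gcd = 17 (last nonzero row C).
So gcd(459, 34) = 17, with Bézout identity 1·459 − 13·34 = 17. Containment (⊇): the Bézout identity exhibits 17 as an element of (459, 34), giving (17) ⊆ (459, 34). Containment (⊆): since 17 | 459 and 17 | 34 (459 = 17·27, 34 = 17·2), every Z-linear combination of 459 and 34 is divisible by 17, so (459, 34) ⊆ (17). Therefore (459, 34) = (17), d = 17.

Final answer: (459, 34) = (17); d = 17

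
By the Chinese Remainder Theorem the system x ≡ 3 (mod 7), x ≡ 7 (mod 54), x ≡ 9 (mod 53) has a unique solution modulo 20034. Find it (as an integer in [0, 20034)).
x ≡ 115 (mod 20034); the representative in [0, 20034) is 115

The moduli 7, 54, 53 are pairwise coprime, so by the CRT there is a unique solution mod 7·54·53 = 20034.
Solve by successive substitution. Start with x ≡ 3 (mod 7).
  Combine with x ≡ 7 (mod 54): write x = 3 + 7·t and require 3 + 7·t ≡ 7 (mod 54), i.e. 7·t ≡ 7 − 3 ≡ 4 (mod 54). Since 7^(−1) ≡ 31 (mod 54), t ≡ 31·4 ≡ 16 (mod 54). So x ≡ 3 + 7·16 = 115 (mod 378).
  Combine with x ≡ 9 (mod 53): write x = 115 + 378·t and require 115 + 378·t ≡ 9 (mod 53), i.e. 378·t ≡ 9 − 115 ≡ 0 (mod 53). Since 378^(−1) ≡ 38 (mod 53) (378 ≡ 7 (mod 53)), t ≡ 38·0 ≡ 0 (mod 53). So x ≡ 115 + 378·0 = 115 (mod 20034).
Unique solution in [0, 20034): x = 115.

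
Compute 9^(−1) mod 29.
Apply the extended Euclidean algorithm to (29, 9), tracking rows (r, s, t) with s·29 + t·9 = r. Each division r_prev = q·r_cur + r_new produces the new row as (previous row) − q·(current row):
  row A: (29, 1, 0)   [1·29 + 0·9 = 29]
  row B: (9, 0, 1)   [0·29 + 1·9 = 9]
  29 = 3·9 + 2   → row C = row A − 3·row B = (2, 1, −3)   [check: 1·29 − 3·9 = 2]
  9 = 4·2 + 1   → row D = row B − 4·row C = (1, −4, 13)   [check: −4·29 + 13·9 = 1]
  2 = 2·1 + 0   → remainder 0, stop. gcd = 1 (last nonzero row D).
The gcd is 1, so 9 is invertible mod 29. The last nonzero row gives −4·29 + 13·9 = 1, so t = 13. So 9^(−1) ≡ 13 (mod 29). Verify: 9 · 13 = 117 ≡ 1 (mod 29). ✓

Final answer: 9^(−1) ≡ 13 (mod 29)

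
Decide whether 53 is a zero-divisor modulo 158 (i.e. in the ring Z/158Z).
gcd(53, 158) = 1, so 53 is a unit in Z/158Z (it has a multiplicative inverse). A unit cannot be a zero-divisor: if 53·b ≡ 0 then multiplying both sides by 53^(−1) gives b ≡ 0. So 53 is not a zero-divisor.

Final answer: NO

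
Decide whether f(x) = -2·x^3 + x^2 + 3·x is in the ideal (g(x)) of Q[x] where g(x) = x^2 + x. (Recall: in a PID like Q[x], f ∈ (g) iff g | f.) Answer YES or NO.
YES

In Q[x] the ideal (g) consists of all multiples of g, so f ∈ (g) iff g | f, i.e. iff the remainder of f on division by g is 0. Divide f by g (g is monic, so eliminate the leading term of the running remainder at each step):
  leading term -2·x^3: subtract (-2·x)·g(x) = -2·x^3 - 2·x^2, leaving 3·x^2 + 3·x
  leading term 3·x^2: subtract (3)·g(x) = 3·x^2 + 3·x, leaving 0
The remainder is 0, so f(x) = g(x) · h(x) with h(x) = 3 - 2·x. Hence g | f, i.e. f ∈ (g).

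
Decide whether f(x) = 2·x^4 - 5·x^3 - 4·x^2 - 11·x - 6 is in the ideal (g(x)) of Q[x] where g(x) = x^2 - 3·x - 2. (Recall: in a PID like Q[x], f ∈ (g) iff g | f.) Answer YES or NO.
In Q[x] the ideal (g) consists of all multiples of g, so f ∈ (g) iff g | f, i.e. iff the remainder of f on division by g is 0. Divide f by g (g is monic, so eliminate the leading term of the running remainder at each step):
  leading term 2·x^4: subtract (2·x^2)·g(x) = 2·x^4 - 6·x^3 - 4·x^2, leaving x^3 - 11·x - 6
  leading term x^3: subtract (x)·g(x) = x^3 - 3·x^2 - 2·x, leaving 3·x^2 - 9·x - 6
  leading term 3·x^2: subtract (3)·g(x) = 3·x^2 - 9·x - 6, leaving 0
The remainder is 0, so f(x) = g(x) · h(x) with h(x) = 2·x^2 + x + 3. Hence g | f, i.e. f ∈ (g).

Final answer: YES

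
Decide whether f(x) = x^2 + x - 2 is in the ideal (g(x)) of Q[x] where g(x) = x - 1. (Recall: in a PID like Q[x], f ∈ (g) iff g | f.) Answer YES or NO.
YES

In Q[x] the ideal (g) consists of all multiples of g, so f ∈ (g) iff g | f, i.e. iff the remainder of f on division by g is 0. Divide f by g (g is monic, so eliminate the leading term of the running remainder at each step):
  leading term x^2: subtract (x)·g(x) = x^2 - x, leaving 2·x - 2
  leading term 2·x: subtract (2)·g(x) = 2·x - 2, leaving 0
The remainder is 0, so f(x) = g(x) · h(x) with h(x) = x + 2. Hence g | f, i.e. f ∈ (g).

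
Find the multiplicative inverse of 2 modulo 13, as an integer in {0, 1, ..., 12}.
2^(−1) ≡ 7 (mod 13)

Apply the extended Euclidean algorithm to (13, 2), tracking rows (r, s, t) with s·13 + t·2 = r. Each division r_prev = q·r_cur + r_new produces the new row as (previous row) − q·(current row):
  row A: (13, 1, 0)   [1·13 + 0·2 = 13]
  row B: (2, 0, 1)   [0·13 + 1·2 = 2]
  13 = 6·2 + 1   → row C = row A − 6·row B = (1, 1, −6)   [check: 1·13 − 6·2 = 1]
  2 = 2·1 + 0   → remainder 0, stop. gcd = 1 (last nonzero row C).
The gcd is 1, so 2 is invertible mod 13. The last nonzero row gives 1·13 − 6·2 = 1, so t = −6. So 2^(−1) ≡ −6 ≡ 7 (mod 13). Verify: 2 · 7 = 14 ≡ 1 (mod 13). ✓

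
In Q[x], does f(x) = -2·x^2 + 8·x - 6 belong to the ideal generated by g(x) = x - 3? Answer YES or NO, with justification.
In Q[x] the ideal (g) consists of all multiples of g, so f ∈ (g) iff g | f, i.e. iff the remainder of f on division by g is 0. Divide f by g (g is monic, so eliminate the leading term of the running remainder at each step):
  leading term -2·x^2: subtract (-2·x)·g(x) = -2·x^2 + 6·x, leaving 2·x - 6
  leading term 2·x: subtract (2)·g(x) = 2·x - 6, leaving 0
The remainder is 0, so f(x) = g(x) · h(x) with h(x) = 2 - 2·x. Hence g | f, i.e. f ∈ (g).

Final answer: YES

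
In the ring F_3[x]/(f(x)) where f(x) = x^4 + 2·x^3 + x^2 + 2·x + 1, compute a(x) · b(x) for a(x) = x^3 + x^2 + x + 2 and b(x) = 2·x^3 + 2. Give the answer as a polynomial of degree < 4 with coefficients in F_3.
Multiply as integer polynomials: a · b = 2·x^6 + 2·x^5 + 2·x^4 + 6·x^3 + 2·x^2 + 2·x + 4. Reducing coefficients mod 3: a · b ≡ 2·x^6 + 2·x^5 + 2·x^4 + 2·x^2 + 2·x + 1. Now divide by f(x) = x^4 + 2·x^3 + x^2 + 2·x + 1 in F_3[x], eliminating the leading term at each step:
  leading term 2·x^6: subtract (2·x^2)·f(x) = 2·x^6 + x^5 + 2·x^4 + x^3 + 2·x^2, leaving x^5 + 2·x^3 + 2·x + 1 (coefficients mod 3)
  leading term x^5: subtract (x)·f(x) = x^5 + 2·x^4 + x^3 + 2·x^2 + x, leaving x^4 + x^3 + x^2 + x + 1 (coefficients mod 3)
  leading term x^4: subtract (1)·f(x) = x^4 + 2·x^3 + x^2 + 2·x + 1, leaving 2·x^3 + 2·x (coefficients mod 3)
The degree is now < 4, so this is the remainder. Hence a · b ≡ 2·x^3 + 2·x in F_3[x]/(f).

Final answer: a · b ≡ 2·x^3 + 2·x (mod f(x))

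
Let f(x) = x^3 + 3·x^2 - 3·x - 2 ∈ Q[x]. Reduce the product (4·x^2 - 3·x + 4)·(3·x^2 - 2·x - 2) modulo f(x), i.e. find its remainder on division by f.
First multiply in Q[x] without reducing: a · b = 12·x^4 - 17·x^3 + 10·x^2 - 2·x - 8. Now divide by f(x) = x^3 + 3·x^2 - 3·x - 2, eliminating the leading term at each step:
  leading term 12·x^4: subtract (12·x)·f(x) = 12·x^4 + 36·x^3 - 36·x^2 - 24·x, leaving -53·x^3 + 46·x^2 + 22·x - 8
  leading term -53·x^3: subtract (-53)·f(x) = -53·x^3 - 159·x^2 + 159·x + 106, leaving 205·x^2 - 137·x - 114
The degree is now < 3, so this is the remainder. Hence a · b ≡ 205·x^2 - 137·x - 114 in Q[x]/(f).

Final answer: a · b ≡ 205·x^2 - 137·x - 114 (mod f(x))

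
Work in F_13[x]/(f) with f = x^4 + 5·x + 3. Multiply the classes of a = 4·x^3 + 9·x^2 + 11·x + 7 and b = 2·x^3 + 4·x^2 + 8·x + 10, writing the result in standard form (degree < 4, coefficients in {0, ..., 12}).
Multiply as integer polynomials: a · b = 8·x^6 + 34·x^5 + 90·x^4 + 170·x^3 + 206·x^2 + 166·x + 70. Reducing coefficients mod 13: a · b ≡ 8·x^6 + 8·x^5 + 12·x^4 + x^3 + 11·x^2 + 10·x + 5. Now divide by f(x) = x^4 + 5·x + 3 in F_13[x], eliminating the leading term at each step:
  leading term 8·x^6: subtract (8·x^2)·f(x) = 8·x^6 + x^3 + 11·x^2, leaving 8·x^5 + 12·x^4 + 10·x + 5 (coefficients mod 13)
  leading term 8·x^5: subtract (8·x)·f(x) = 8·x^5 + x^2 + 11·x, leaving 12·x^4 + 12·x^2 + 12·x + 5 (coefficients mod 13)
  leading term 12·x^4: subtract (12)·f(x) = 12·x^4 + 8·x + 10, leaving 12·x^2 + 4·x + 8 (coefficients mod 13)
The degree is now < 4, so this is the remainder. Hence a · b ≡ 12·x^2 + 4·x + 8 in F_13[x]/(f).

Final answer: a · b ≡ 12·x^2 + 4·x + 8 (mod f(x))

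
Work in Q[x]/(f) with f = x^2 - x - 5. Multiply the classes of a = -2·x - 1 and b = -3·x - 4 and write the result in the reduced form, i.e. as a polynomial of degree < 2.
First multiply in Q[x] without reducing: a · b = 6·x^2 + 11·x + 4. Now divide by f(x) = x^2 - x - 5, eliminating the leading term at each step:
  leading term 6·x^2: subtract (6)·f(x) = 6·x^2 - 6·x - 30, leaving 17·x + 34
The degree is now < 2, so this is the remainder. Hence a · b ≡ 17·x + 34 in Q[x]/(f).

Final answer: a · b ≡ 17·x + 34 (mod f(x))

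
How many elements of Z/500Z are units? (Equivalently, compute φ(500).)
Z/500Z has φ(500) = 200 units

An element a ∈ Z/500Z is a unit iff gcd(a, 500) = 1, so the number of units is φ(500). φ is multiplicative, with φ(p^e) = p^e − p^(e−1). Factorise 500 = 2^2 · 5^3. Then
  φ(500) = (2^2 − 2^1) · (5^3 − 5^2) = 2 · 100 = 200.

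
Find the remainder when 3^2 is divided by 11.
Use repeated squaring. Binary(2) = 10. Walk through the bits of the exponent 2 left-to-right: at each bit after the leading one, square the running value, then multiply by 3 if the bit is 1 (always reducing mod 11):
  bit 1 = 1 (leading): start with 3.
  bit 2 = 0: square 3^2 = 9 (mod 11).
Final value: 3^2 ≡ 9 (mod 11).

Final answer: 9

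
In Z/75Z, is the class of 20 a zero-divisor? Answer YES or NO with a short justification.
gcd(20, 75) = 5 > 1, so 20 is not a unit in Z/75Z. In Z/nZ every nonzero non-unit is a zero-divisor: explicitly, take b = 75/gcd = 15 ≠ 0 (mod 75); then 20·15 = 300 = 4·75, i.e. 20·15 ≡ 0 (mod 75). So 20 is a zero-divisor.

Final answer: YES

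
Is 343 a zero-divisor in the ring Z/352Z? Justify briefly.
NO

gcd(343, 352) = 1, so 343 is a unit in Z/352Z (it has a multiplicative inverse). A unit cannot be a zero-divisor: if 343·b ≡ 0 then multiplying both sides by 343^(−1) gives b ≡ 0. So 343 is not a zero-divisor.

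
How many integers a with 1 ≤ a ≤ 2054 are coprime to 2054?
936

The number of a ∈ {1, ..., 2054} with gcd(a, 2054) = 1 is by definition Euler's totient φ(2054). φ is multiplicative, with φ(p^e) = p^e − p^(e−1). Factorise 2054 = 2 · 13 · 79. Then
  φ(2054) = (2 − 1) · (13 − 1) · (79 − 1) = 1 · 12 · 78 = 936.
So there are 936 such integers.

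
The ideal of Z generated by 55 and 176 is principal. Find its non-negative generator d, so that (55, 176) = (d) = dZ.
(55, 176) = (11); d = 11

In the PID Z, (a, b) is generated by gcd(a, b). Compute gcd(176, 55) with the extended Euclidean algorithm, tracking rows (r, s, t) with s·176 + t·55 = r:
  row A: (176, 1, 0)   [1·176 + 0·55 = 176]
  row B: (55, 0, 1)   [0·176 + 1·55 = 55]
  176 = 3·55 + 11   → row C = row A − 3·row B = (11, 1, −3)   [check: 1·176 − 3·55 = 11]
  55 = 5·11 + 0   → remainder 0, stop. gcd = 11 (last nonzero row C).
So gcd(55, 176) = 11, with Bézout identity 1·176 − 3·55 = 11. Containment (⊇): the Bézout identity exhibits 11 as an element of (55, 176), giving (11) ⊆ (55, 176). Containment (⊆): since 11 | 55 and 11 | 176 (55 = 11·5, 176 = 11·16), every Z-linear combination of 55 and 176 is divisible by 11, so (55, 176) ⊆ (11). Therefore (55, 176) = (11), d = 11.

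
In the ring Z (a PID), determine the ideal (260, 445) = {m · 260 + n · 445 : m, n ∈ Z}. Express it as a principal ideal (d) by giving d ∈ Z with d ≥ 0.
In the PID Z, (a, b) is generated by gcd(a, b). Compute gcd(445, 260) with the extended Euclidean algorithm, tracking rows (r, s, t) with s·445 + t·260 = r:
  row A: (445, 1, 0)   [1·445 + 0·260 = 445]
  row B: (260, 0, 1)   [0·445 + 1·260 = 260]
  445 = 1·260 + 185   → row C = row A − 1·row B = (185, 1, −1)   [check: 1·445 − 1·260 = 185]
  260 = 1·185 + 75   → row D = row B − 1·row C = (75, −1, 2)   [check: −1·445 + 2·260 = 75]
  185 = 2·75 + 35   → row E = row C − 2·row D = (35, 3, −5)   [check: 3·445 − 5·260 = 35]
  75 = 2·35 + 5   → row F = row D − 2·row E = (5, −7, 12)   [check: −7·445 + 12·260 = 5]
  35 = 7·5 + 0   → remainder 0, stop. gcd = 5 (last nonzero row F).
So gcd(260, 445) = 5, with Bézout identity −7·445 + 12·260 = 5. Containment (⊇): the Bézout identity exhibits 5 as an element of (260, 445), giving (5) ⊆ (260, 445). Containment (⊆): since 5 | 260 and 5 | 445 (260 = 5·52, 445 = 5·89), every Z-linear combination of 260 and 445 is divisible by 5, so (260, 445) ⊆ (5). Therefore (260, 445) = (5), d = 5.

Final answer: (260, 445) = (5); d = 5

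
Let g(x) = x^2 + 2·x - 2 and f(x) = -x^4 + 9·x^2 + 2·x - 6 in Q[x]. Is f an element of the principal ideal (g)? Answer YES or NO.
In Q[x] the ideal (g) consists of all multiples of g, so f ∈ (g) iff g | f, i.e. iff the remainder of f on division by g is 0. Divide f by g (g is monic, so eliminate the leading term of the running remainder at each step):
  leading term -x^4: subtract (-x^2)·g(x) = -x^4 - 2·x^3 + 2·x^2, leaving 2·x^3 + 7·x^2 + 2·x - 6
  leading term 2·x^3: subtract (2·x)·g(x) = 2·x^3 + 4·x^2 - 4·x, leaving 3·x^2 + 6·x - 6
  leading term 3·x^2: subtract (3)·g(x) = 3·x^2 + 6·x - 6, leaving 0
The remainder is 0, so f(x) = g(x) · h(x) with h(x) = -x^2 + 2·x + 3. Hence g | f, i.e. f ∈ (g).

Final answer: YES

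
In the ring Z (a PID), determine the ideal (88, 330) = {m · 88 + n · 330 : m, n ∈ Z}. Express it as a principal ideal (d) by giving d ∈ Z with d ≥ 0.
In the PID Z, (a, b) is generated by gcd(a, b). Compute gcd(330, 88) with the extended Euclidean algorithm, tracking rows (r, s, t) with s·330 + t·88 = r:
  row A: (330, 1, 0)   [1·330 + 0·88 = 330]
  row B: (88, 0, 1)   [0·330 + 1·88 = 88]
  330 = 3·88 + 66   → row C = row A − 3·row B = (66, 1, −3)   [check: 1·330 − 3·88 = 66]
  88 = 1·66 + 22   → row D = row B − 1·row C = (22, −1, 4)   [check: −1·330 + 4·88 = 22]
  66 = 3·22 + 0   → remainder 0, stop. gcd = 22 (last nonzero row D).
So gcd(88, 330) = 22, with Bézout identity −1·330 + 4·88 = 22. Containment (⊇): the Bézout identity exhibits 22 as an element of (88, 330), giving (22) ⊆ (88, 330). Containment (⊆): since 22 | 88 and 22 | 330 (88 = 22·4, 330 = 22·15), every Z-linear combination of 88 and 330 is divisible by 22, so (88, 330) ⊆ (22). Therefore (88, 330) = (22), d = 22.

Final answer: (88, 330) = (22); d = 22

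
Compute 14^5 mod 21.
Use repeated squaring. Binary(5) = 101. Walk through the bits of the exponent 5 left-to-right: at each bit after the leading one, square the running value, then multiply by 14 if the bit is 1 (always reducing mod 21):
  bit 1 = 1 (leading): start with 14.
  bit 2 = 0: square 14^2 = 196 ≡ 7 (mod 21).
  bit 3 = 1: square 7^2 = 49 ≡ 7; bit is 1, so multiply 7·14 = 98 ≡ 14 (mod 21).
Final value: 14^5 ≡ 14 (mod 21).

Final answer: 14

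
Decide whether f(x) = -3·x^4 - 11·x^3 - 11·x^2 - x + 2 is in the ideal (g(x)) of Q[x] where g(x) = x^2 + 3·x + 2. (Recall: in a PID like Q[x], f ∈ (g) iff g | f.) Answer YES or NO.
In Q[x] the ideal (g) consists of all multiples of g, so f ∈ (g) iff g | f, i.e. iff the remainder of f on division by g is 0. Divide f by g (g is monic, so eliminate the leading term of the running remainder at each step):
  leading term -3·x^4: subtract (-3·x^2)·g(x) = -3·x^4 - 9·x^3 - 6·x^2, leaving -2·x^3 - 5·x^2 - x + 2
  leading term -2·x^3: subtract (-2·x)·g(x) = -2·x^3 - 6·x^2 - 4·x, leaving x^2 + 3·x + 2
  leading term x^2: subtract (1)·g(x) = x^2 + 3·x + 2, leaving 0
The remainder is 0, so f(x) = g(x) · h(x) with h(x) = -3·x^2 - 2·x + 1. Hence g | f, i.e. f ∈ (g).

Final answer: YES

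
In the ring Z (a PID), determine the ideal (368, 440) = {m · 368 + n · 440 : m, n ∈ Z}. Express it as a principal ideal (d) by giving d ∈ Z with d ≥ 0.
(368, 440) = (8); d = 8

In the PID Z, (a, b) is generated by gcd(a, b). Compute gcd(440, 368) with the extended Euclidean algorithm, tracking rows (r, s, t) with s·440 + t·368 = r:
  row A: (440, 1, 0)   [1·440 + 0·368 = 440]
  row B: (368, 0, 1)   [0·440 + 1·368 = 368]
  440 = 1·368 + 72   → row C = row A − 1·row B = (72, 1, −1)   [check: 1·440 − 1·368 = 72]
  368 = 5·72 + 8   → row D = row B − 5·row C = (8, −5, 6)   [check: −5·440 + 6·368 = 8]
  72 = 9·8 + 0   → remainder 0, stop. gcd = 8 (last nonzero row D).
So gcd(368, 440) = 8, with Bézout identity −5·440 + 6·368 = 8. Containment (⊇): the Bézout identity exhibits 8 as an element of (368, 440), giving (8) ⊆ (368, 440). Containment (⊆): since 8 | 368 and 8 | 440 (368 = 8·46, 440 = 8·55), every Z-linear combination of 368 and 440 is divisible by 8, so (368, 440) ⊆ (8). Therefore (368, 440) = (8), d = 8.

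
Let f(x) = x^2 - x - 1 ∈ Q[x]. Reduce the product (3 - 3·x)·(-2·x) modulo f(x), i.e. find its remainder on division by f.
a · b ≡ 6 (mod f(x))

First multiply in Q[x] without reducing: a · b = 6·x^2 - 6·x. Now divide by f(x) = x^2 - x - 1, eliminating the leading term at each step:
  leading term 6·x^2: subtract (6)·f(x) = 6·x^2 - 6·x - 6, leaving 6
The degree is now < 2, so this is the remainder. Hence a · b ≡ 6 in Q[x]/(f).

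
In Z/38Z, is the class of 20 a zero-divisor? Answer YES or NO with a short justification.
gcd(20, 38) = 2 > 1, so 20 is not a unit in Z/38Z. In Z/nZ every nonzero non-unit is a zero-divisor: explicitly, take b = 38/gcd = 19 ≠ 0 (mod 38); then 20·19 = 380 = 10·38, i.e. 20·19 ≡ 0 (mod 38). So 20 is a zero-divisor.

Final answer: YES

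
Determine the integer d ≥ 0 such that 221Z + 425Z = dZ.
In the PID Z, (a, b) is generated by gcd(a, b). Compute gcd(425, 221) with the extended Euclidean algorithm, tracking rows (r, s, t) with s·425 + t·221 = r:
  row A: (425, 1, 0)   [1·425 + 0·221 = 425]
  row B: (221, 0, 1)   [0·425 + 1·221 = 221]
  425 = 1·221 + 204   → row C = row A − 1·row B = (204, 1, −1)   [check: 1·425 − 1·221 = 204]
  221 = 1·204 + 17   → row D = row B − 1·row C = (17, −1, 2)   [check: −1·425 + 2·221 = 17]
  204 = 12·17 + 0   → remainder 0, stop. gcd = 17 (last nonzero row D).
So gcd(221, 425) = 17, with Bézout identity −1·425 + 2·221 = 17. Containment (⊇): the Bézout identity exhibits 17 as an element of (221, 425), giving (17) ⊆ (221, 425). Containment (⊆): since 17 | 221 and 17 | 425 (221 = 17·13, 425 = 17·25), every Z-linear combination of 221 and 425 is divisible by 17, so (221, 425) ⊆ (17). Therefore (221, 425) = (17), d = 17.

Final answer: (221, 425) = (17); d = 17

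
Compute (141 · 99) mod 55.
Reduce the factors first: 141 ≡ 31, 99 ≡ 44 (mod 55), so 141 · 99 ≡ 31 · 44 (mod 55). 31 · 44 = 1364. Dividing by 55: 1364 = 24·55 + 44. So (141 · 99) mod 55 = 44.

Final answer: 44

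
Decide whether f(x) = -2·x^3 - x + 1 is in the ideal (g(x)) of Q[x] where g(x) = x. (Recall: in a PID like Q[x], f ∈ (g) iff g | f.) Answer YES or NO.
NO

In Q[x] the ideal (g) consists of all multiples of g, so f ∈ (g) iff g | f, i.e. iff the remainder of f on division by g is 0. Divide f by g (g is monic, so eliminate the leading term of the running remainder at each step):
  leading term -2·x^3: subtract (-2·x^2)·g(x) = -2·x^3, leaving 1 - x
  leading term -x: subtract (-1)·g(x) = -x, leaving 1
The remainder r(x) = 1 ≠ 0 (and deg r < deg g), so g ∤ f, i.e. f ∉ (g).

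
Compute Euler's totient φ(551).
φ is multiplicative, with φ(p^e) = p^e − p^(e−1). Factorise 551 = 19 · 29. Then
  φ(551) = (19 − 1) · (29 − 1) = 18 · 28 = 504.

Final answer: φ(551) = 504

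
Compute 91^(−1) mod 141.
91^(−1) ≡ 31 (mod 141)

Apply the extended Euclidean algorithm to (141, 91), tracking rows (r, s, t) with s·141 + t·91 = r. Each division r_prev = q·r_cur + r_new produces the new row as (previous row) − q·(current row):
  row A: (141, 1, 0)   [1·141 + 0·91 = 141]
  row B: (91, 0, 1)   [0·141 + 1·91 = 91]
  141 = 1·91 + 50   → row C = row A − 1·row B = (50, 1, −1)   [check: 1·141 − 1·91 = 50]
  91 = 1·50 + 41   → row D = row B − 1·row C = (41, −1, 2)   [check: −1·141 + 2·91 = 41]
  50 = 1·41 + 9   → row E = row C − 1·row D = (9, 2, −3)   [check: 2·141 − 3·91 = 9]
  41 = 4·9 + 5   → row F = row D − 4·row E = (5, −9, 14)   [check: −9·141 + 14·91 = 5]
  9 = 1·5 + 4   → row G = row E − 1·row F = (4, 11, −17)   [check: 11·141 − 17·91 = 4]
  5 = 1·4 + 1   → row H = row F − 1·row G = (1, −20, 31)   [check: −20·141 + 31·91 = 1]
  4 = 4·1 + 0   → remainder 0, stop. gcd = 1 (last nonzero row H).
The gcd is 1, so 91 is invertible mod 141. The last nonzero row gives −20·141 + 31·91 = 1, so t = 31. So 91^(−1) ≡ 31 (mod 141). Verify: 91 · 31 = 2821 ≡ 1 (mod 141). ✓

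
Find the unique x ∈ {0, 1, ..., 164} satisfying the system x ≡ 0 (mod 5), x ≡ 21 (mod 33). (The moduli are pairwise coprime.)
x ≡ 120 (mod 165); the representative in [0, 165) is 120

The moduli 5, 33 are pairwise coprime, so by the CRT there is a unique solution mod 5·33 = 165.
Solve by successive substitution. Start with x ≡ 0 (mod 5).
  Combine with x ≡ 21 (mod 33): write x = 5·t and require 5·t ≡ 21 (mod 33). Since 5^(−1) ≡ 20 (mod 33), t ≡ 20·21 ≡ 24 (mod 33). So x ≡ 5·24 = 120 (mod 165).
Unique solution in [0, 165): x = 120.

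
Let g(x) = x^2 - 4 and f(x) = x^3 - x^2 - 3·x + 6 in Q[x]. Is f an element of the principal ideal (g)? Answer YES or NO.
In Q[x] the ideal (g) consists of all multiples of g, so f ∈ (g) iff g | f, i.e. iff the remainder of f on division by g is 0. Divide f by g (g is monic, so eliminate the leading term of the running remainder at each step):
  leading term x^3: subtract (x)·g(x) = x^3 - 4·x, leaving -x^2 + x + 6
  leading term -x^2: subtract (-1)·g(x) = 4 - x^2, leaving x + 2
The remainder r(x) = x + 2 ≠ 0 (and deg r < deg g), so g ∤ f, i.e. f ∉ (g).

Final answer: NO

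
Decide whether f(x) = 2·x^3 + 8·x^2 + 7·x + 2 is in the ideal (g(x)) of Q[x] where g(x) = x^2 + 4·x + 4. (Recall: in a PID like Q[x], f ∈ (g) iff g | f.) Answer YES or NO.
In Q[x] the ideal (g) consists of all multiples of g, so f ∈ (g) iff g | f, i.e. iff the remainder of f on division by g is 0. Divide f by g (g is monic, so eliminate the leading term of the running remainder at each step):
  leading term 2·x^3: subtract (2·x)·g(x) = 2·x^3 + 8·x^2 + 8·x, leaving 2 - x
The remainder r(x) = 2 - x ≠ 0 (and deg r < deg g), so g ∤ f, i.e. f ∉ (g).

Final answer: NO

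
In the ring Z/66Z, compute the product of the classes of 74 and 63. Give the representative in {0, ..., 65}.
42

Reduce the factors first: 74 ≡ 8 (mod 66), so 74 · 63 ≡ 8 · 63 (mod 66). 8 · 63 = 504. Dividing by 66: 504 = 7·66 + 42. So (74 · 63) mod 66 = 42.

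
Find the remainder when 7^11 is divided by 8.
7

Use repeated squaring. Binary(11) = 1011. Walk through the bits of the exponent 11 left-to-right: at each bit after the leading one, square the running value, then multiply by 7 if the bit is 1 (always reducing mod 8):
  bit 1 = 1 (leading): start with 7.
  bit 2 = 0: square 7^2 = 49 ≡ 1 (mod 8).
  bit 3 = 1: square 1^2 = 1; bit is 1, so multiply 1·7 = 7 (mod 8).
  bit 4 = 1: square 7^2 = 49 ≡ 1; bit is 1, so multiply 1·7 = 7 (mod 8).
Final value: 7^11 ≡ 7 (mod 8).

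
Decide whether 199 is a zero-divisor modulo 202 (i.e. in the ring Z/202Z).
NO

gcd(199, 202) = 1, so 199 is a unit in Z/202Z (it has a multiplicative inverse). A unit cannot be a zero-divisor: if 199·b ≡ 0 then multiplying both sides by 199^(−1) gives b ≡ 0. So 199 is not a zero-divisor.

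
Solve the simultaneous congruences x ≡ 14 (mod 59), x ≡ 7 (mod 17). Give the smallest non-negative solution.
The moduli 59, 17 are pairwise coprime, so by the CRT there is a unique solution mod 59·17 = 1003.
Solve by successive substitution. Start with x ≡ 14 (mod 59).
  Combine with x ≡ 7 (mod 17): write x = 14 + 59·t and require 14 + 59·t ≡ 7 (mod 17), i.e. 59·t ≡ 7 − 14 ≡ 10 (mod 17). Since 59^(−1) ≡ 15 (mod 17) (59 ≡ 8 (mod 17)), t ≡ 15·10 ≡ 14 (mod 17). So x ≡ 14 + 59·14 = 840 (mod 1003).
Unique solution in [0, 1003): x = 840.

Final answer: x ≡ 840 (mod 1003); the representative in [0, 1003) is 840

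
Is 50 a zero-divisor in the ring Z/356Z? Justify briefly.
YES

gcd(50, 356) = 2 > 1, so 50 is not a unit in Z/356Z. In Z/nZ every nonzero non-unit is a zero-divisor: explicitly, take b = 356/gcd = 178 ≠ 0 (mod 356); then 50·178 = 8900 = 25·356, i.e. 50·178 ≡ 0 (mod 356). So 50 is a zero-divisor.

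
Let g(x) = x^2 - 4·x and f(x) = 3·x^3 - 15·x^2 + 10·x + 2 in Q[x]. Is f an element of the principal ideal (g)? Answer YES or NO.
NO

In Q[x] the ideal (g) consists of all multiples of g, so f ∈ (g) iff g | f, i.e. iff the remainder of f on division by g is 0. Divide f by g (g is monic, so eliminate the leading term of the running remainder at each step):
  leading term 3·x^3: subtract (3·x)·g(x) = 3·x^3 - 12·x^2, leaving -3·x^2 + 10·x + 2
  leading term -3·x^2: subtract (-3)·g(x) = -3·x^2 + 12·x, leaving 2 - 2·x
The remainder r(x) = 2 - 2·x ≠ 0 (and deg r < deg g), so g ∤ f, i.e. f ∉ (g).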